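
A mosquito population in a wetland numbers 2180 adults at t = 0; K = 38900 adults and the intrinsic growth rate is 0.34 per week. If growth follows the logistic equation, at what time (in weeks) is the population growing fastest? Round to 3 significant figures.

8.31 weeks

Logistic growth is fastest at N = K/2 = 19450.
A = (K − N₀)/N₀ = 16.844. Set K/(1 + A·e^(−rt)) = K/2 → A·e^(−rt) = 1.
e^(−0.34t) = 1/16.844 = 0.0593682, so t = ln(16.844)/0.34 = 2.824/0.34 = 8.3059.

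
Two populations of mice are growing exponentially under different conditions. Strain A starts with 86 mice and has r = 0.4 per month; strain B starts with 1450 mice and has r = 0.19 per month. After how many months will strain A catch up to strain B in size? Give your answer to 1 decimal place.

Set 86·e^(0.4t) = 1450·e^(0.19t).
e^((0.4 − 0.19)t) = 1450/86 → e^(0.21·t) = 16.86.
0.21·t = ln(16.86) = 2.825, so t = 2.825/0.21 = 13.452.

13.5 months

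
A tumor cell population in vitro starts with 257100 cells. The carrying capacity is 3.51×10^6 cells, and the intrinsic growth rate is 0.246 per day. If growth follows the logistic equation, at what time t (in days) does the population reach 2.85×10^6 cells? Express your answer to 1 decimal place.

16.3 days

A = (K − N₀)/N₀ = (3.51×10^6 − 257100)/257100 = 12.652.
Solve 3.51×10^6/(1 + 12.652·e^(−0.246t)) = 2.85×10^6: 1 + 12.652·e^(−0.246t) = 1.2316, so e^(−0.246t) = 0.0183033.
−0.246·t = ln(0.0183033) = -4.0007, so t = 4.0007/0.246 = 16.263.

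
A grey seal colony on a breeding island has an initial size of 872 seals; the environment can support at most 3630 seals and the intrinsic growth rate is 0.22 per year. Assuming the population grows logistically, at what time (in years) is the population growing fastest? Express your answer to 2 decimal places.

Logistic growth is fastest at N = K/2 = 1815.
A = (K − N₀)/N₀ = 3.1628. Set K/(1 + A·e^(−rt)) = K/2 → A·e^(−rt) = 1.
e^(−0.22t) = 1/3.1628 = 0.316171, so t = ln(3.1628)/0.22 = 1.1515/0.22 = 5.234.

5.23 years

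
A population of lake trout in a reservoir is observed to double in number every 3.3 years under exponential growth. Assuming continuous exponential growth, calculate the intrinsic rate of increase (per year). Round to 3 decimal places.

r = ln(2)/t_d = 0.6931/3.3 = 0.21004.

0.210 per year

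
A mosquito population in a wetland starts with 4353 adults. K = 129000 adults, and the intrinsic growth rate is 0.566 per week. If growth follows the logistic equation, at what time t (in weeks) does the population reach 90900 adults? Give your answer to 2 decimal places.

A = (K − N₀)/N₀ = (129000 − 4353)/4353 = 28.635.
Solve 129000/(1 + 28.635·e^(−0.566t)) = 90900: 1 + 28.635·e^(−0.566t) = 1.4191, so e^(−0.566t) = 0.0146375.
−0.566·t = ln(0.0146375) = -4.2242, so t = 4.2242/0.566 = 7.4632.

7.46 weeks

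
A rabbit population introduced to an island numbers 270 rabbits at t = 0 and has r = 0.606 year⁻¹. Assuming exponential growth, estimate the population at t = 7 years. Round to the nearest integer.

N(t) = N₀·e^(rt) = 270 × e^(0.606×7) = 270 × e^4.242.
e^4.242 ≈ 69.547, so N ≈ 270 × 69.547 = 18777.6.

18778 rabbits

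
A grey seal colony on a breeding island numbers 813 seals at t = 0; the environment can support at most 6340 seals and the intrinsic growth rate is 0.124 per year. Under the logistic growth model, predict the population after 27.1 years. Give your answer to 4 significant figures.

5129 seals

A = (K − N₀)/N₀ = (6340 − 813)/813 = 6.7983.
N(t) = K/(1 + A·e^(−rt)) = 6340/(1 + 6.7983×e^(−0.124×27.1)).
e^(−3.36) = 0.034721; denominator = 1 + 6.7983×0.034721 = 1.236.
N = 6340/1.236 = 5129.26.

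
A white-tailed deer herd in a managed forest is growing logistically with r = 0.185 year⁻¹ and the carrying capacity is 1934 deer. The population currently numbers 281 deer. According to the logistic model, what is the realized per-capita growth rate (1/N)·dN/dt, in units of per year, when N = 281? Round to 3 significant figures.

0.158 per year

(1/N)·dN/dt = r(1 − N/K) = 0.185 × (1 − 281/1934).
= 0.185 × 0.85471 = 0.15812.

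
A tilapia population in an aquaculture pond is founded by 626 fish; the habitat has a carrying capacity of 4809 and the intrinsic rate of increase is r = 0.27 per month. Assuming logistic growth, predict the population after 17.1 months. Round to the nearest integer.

4511 fish

A = (K − N₀)/N₀ = (4809 − 626)/626 = 6.6821.
N(t) = K/(1 + A·e^(−rt)) = 4809/(1 + 6.6821×e^(−0.27×17.1)).
e^(−4.617) = 0.0098824; denominator = 1 + 6.6821×0.0098824 = 1.066.
N = 4809/1.066 = 4511.11.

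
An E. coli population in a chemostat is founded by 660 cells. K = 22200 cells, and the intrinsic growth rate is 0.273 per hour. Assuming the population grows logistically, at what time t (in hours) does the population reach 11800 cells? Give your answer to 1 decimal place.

A = (K − N₀)/N₀ = (22200 − 660)/660 = 32.636.
Solve 22200/(1 + 32.636·e^(−0.273t)) = 11800: 1 + 32.636·e^(−0.273t) = 1.8814, so e^(−0.273t) = 0.0270053.
−0.273·t = ln(0.0270053) = -3.6117, so t = 3.6117/0.273 = 13.23.

13.2 hours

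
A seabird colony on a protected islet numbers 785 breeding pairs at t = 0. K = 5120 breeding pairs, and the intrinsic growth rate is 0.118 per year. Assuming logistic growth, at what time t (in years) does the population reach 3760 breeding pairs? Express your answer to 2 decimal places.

23.10 years

A = (K − N₀)/N₀ = (5120 − 785)/785 = 5.5223.
Solve 5120/(1 + 5.5223·e^(−0.118t)) = 3760: 1 + 5.5223·e^(−0.118t) = 1.3617, so e^(−0.118t) = 0.0654985.
−0.118·t = ln(0.0654985) = -2.7257, so t = 2.7257/0.118 = 23.099.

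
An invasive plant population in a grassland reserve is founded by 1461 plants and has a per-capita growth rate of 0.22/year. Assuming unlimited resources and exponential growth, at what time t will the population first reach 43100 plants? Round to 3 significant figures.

Set N₀·e^(rt) = 43100: e^(0.22·t) = 43100/1461 = 29.5.
0.22·t = ln(29.5) = 3.3844, so t = 3.3844/0.22 = 15.384.

15.4 years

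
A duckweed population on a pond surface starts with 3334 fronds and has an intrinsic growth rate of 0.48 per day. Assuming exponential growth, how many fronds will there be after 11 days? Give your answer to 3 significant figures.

N(t) = N₀·e^(rt) = 3334 × e^(0.48×11) = 3334 × e^5.28.
e^5.28 ≈ 196.37, so N ≈ 3334 × 196.37 = 654697.

655000 fronds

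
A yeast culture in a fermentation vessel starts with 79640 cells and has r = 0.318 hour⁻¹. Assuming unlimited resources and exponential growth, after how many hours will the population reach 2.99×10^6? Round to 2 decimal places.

11.40 hours

Set N₀·e^(rt) = 2.99×10^6: e^(0.318·t) = 2.99×10^6/79640 = 37.544.
0.318·t = ln(37.544) = 3.6255, so t = 3.6255/0.318 = 11.401.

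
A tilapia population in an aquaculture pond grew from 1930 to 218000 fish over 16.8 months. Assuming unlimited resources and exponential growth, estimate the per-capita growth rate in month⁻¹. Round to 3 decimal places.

From N(t) = N₀·e^(rt): e^(r·16.8) = 218000/1930 = 112.95.
r·16.8 = ln(112.95) = 4.727, so r = 4.727/16.8 = 0.28137.

0.281 per month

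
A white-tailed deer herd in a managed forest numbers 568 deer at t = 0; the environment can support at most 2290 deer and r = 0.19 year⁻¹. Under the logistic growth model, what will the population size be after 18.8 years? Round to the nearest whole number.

A = (K − N₀)/N₀ = (2290 − 568)/568 = 3.0317.
N(t) = K/(1 + A·e^(−rt)) = 2290/(1 + 3.0317×e^(−0.19×18.8)).
e^(−3.572) = 0.0281; denominator = 1 + 3.0317×0.0281 = 1.0852.
N = 2290/1.0852 = 2110.23.

2110 deer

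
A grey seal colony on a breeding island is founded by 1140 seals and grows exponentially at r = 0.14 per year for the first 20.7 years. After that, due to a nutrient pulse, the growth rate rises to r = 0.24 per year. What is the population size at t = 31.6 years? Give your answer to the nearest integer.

282882 seals

Phase 1: N(20.7) = 1140·e^(0.14×20.7) = 1140·e^2.898 = 20677.1.
Phase 2 runs for 31.6 − 20.7 = 10.9 years at r = 0.24.
N(31.6) = 20677.1·e^(0.24×10.9) = 20677.1·e^2.616 = 282882.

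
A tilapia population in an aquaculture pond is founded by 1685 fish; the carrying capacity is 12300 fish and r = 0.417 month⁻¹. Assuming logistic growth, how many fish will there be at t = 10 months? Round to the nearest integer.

A = (K − N₀)/N₀ = (12300 − 1685)/1685 = 6.2997.
N(t) = K/(1 + A·e^(−rt)) = 12300/(1 + 6.2997×e^(−0.417×10)).
e^(−4.17) = 0.015452; denominator = 1 + 6.2997×0.015452 = 1.0973.
N = 12300/1.0973 = 11208.9.

11209 fish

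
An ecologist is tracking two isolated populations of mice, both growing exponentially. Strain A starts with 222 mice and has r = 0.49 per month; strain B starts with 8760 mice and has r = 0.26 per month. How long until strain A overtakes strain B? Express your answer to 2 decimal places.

15.98 months

Set 222·e^(0.49t) = 8760·e^(0.26t).
e^((0.49 − 0.26)t) = 8760/222 → e^(0.23·t) = 39.459.
0.23·t = ln(39.459) = 3.6753, so t = 3.6753/0.23 = 15.979.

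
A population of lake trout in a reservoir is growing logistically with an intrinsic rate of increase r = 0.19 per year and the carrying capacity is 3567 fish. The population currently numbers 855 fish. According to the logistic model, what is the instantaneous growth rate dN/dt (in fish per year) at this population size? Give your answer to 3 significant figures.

124 fish per year

dN/dt = rN(1 − N/K) = 0.19 × 855 × (1 − 855/3567).
1 − 855/3567 = 0.7603; dN/dt = 0.19 × 855 × 0.7603 = 123.51.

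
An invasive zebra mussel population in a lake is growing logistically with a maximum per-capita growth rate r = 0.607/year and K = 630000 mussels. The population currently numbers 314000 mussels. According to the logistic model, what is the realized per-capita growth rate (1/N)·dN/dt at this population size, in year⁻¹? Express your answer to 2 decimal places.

0.30 per year

(1/N)·dN/dt = r(1 − N/K) = 0.607 × (1 − 314000/630000).
= 0.607 × 0.50159 = 0.30446.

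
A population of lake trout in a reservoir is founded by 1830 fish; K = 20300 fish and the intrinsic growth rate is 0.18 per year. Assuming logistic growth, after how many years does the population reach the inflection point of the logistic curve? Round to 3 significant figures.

Logistic growth is fastest at N = K/2 = 10150.
A = (K − N₀)/N₀ = 10.093. Set K/(1 + A·e^(−rt)) = K/2 → A·e^(−rt) = 1.
e^(−0.18t) = 1/10.093 = 0.0990796, so t = ln(10.093)/0.18 = 2.3118/0.18 = 12.844.

12.8 years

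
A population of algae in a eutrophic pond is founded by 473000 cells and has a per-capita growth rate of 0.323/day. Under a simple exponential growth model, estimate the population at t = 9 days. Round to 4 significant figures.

8657000 cells

N(t) = N₀·e^(rt) = 473000 × e^(0.323×9) = 473000 × e^2.907.
e^2.907 ≈ 18.302, so N ≈ 473000 × 18.302 = 8.656756×10^6.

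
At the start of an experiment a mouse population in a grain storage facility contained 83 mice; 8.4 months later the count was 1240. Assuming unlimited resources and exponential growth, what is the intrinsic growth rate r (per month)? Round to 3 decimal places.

0.322 per month

From N(t) = N₀·e^(rt): e^(r·8.4) = 1240/83 = 14.94.
r·8.4 = ln(14.94) = 2.704, so r = 2.704/8.4 = 0.32191.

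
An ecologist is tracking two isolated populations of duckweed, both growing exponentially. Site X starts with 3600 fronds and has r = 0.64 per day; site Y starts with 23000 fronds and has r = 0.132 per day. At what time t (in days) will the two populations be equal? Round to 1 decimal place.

Set 3600·e^(0.64t) = 23000·e^(0.132t).
e^((0.64 − 0.132)t) = 23000/3600 → e^(0.508·t) = 6.3889.
0.508·t = ln(6.3889) = 1.8546, so t = 1.8546/0.508 = 3.6507.

3.7 days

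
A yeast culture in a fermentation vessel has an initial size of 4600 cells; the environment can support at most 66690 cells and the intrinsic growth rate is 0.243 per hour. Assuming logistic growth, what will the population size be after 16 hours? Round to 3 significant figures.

A = (K − N₀)/N₀ = (66690 − 4600)/4600 = 13.498.
N(t) = K/(1 + A·e^(−rt)) = 66690/(1 + 13.498×e^(−0.243×16)).
e^(−3.888) = 0.020486; denominator = 1 + 13.498×0.020486 = 1.2765.
N = 66690/1.2765 = 52243.6.

52200 cells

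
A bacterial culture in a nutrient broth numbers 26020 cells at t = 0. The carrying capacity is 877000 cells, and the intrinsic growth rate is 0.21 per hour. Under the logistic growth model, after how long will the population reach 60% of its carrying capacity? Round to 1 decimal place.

A = (K − N₀)/N₀ = (877000 − 26020)/26020 = 32.705.
Solve 877000/(1 + 32.705·e^(−0.21t)) = 526200: 1 + 32.705·e^(−0.21t) = 1.6667, so e^(−0.21t) = 0.0203843.
−0.21·t = ln(0.0203843) = -3.893, so t = 3.893/0.21 = 18.538.

18.5 hours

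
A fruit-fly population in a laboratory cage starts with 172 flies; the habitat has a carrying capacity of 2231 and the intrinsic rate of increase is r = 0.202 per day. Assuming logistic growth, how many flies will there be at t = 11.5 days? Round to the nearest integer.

A = (K − N₀)/N₀ = (2231 − 172)/172 = 11.971.
N(t) = K/(1 + A·e^(−rt)) = 2231/(1 + 11.971×e^(−0.202×11.5)).
e^(−2.323) = 0.097979; denominator = 1 + 11.971×0.097979 = 2.1729.
N = 2231/2.1729 = 1026.74.

1027 flies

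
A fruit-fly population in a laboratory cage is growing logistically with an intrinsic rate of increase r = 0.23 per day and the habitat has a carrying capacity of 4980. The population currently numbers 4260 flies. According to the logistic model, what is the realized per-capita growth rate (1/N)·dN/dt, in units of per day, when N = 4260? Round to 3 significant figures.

(1/N)·dN/dt = r(1 − N/K) = 0.23 × (1 − 4260/4980).
= 0.23 × 0.14458 = 0.033253.

0.0333 per day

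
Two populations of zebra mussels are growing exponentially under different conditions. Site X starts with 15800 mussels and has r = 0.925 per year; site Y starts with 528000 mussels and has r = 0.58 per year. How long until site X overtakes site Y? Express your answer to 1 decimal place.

10.2 years

Set 15800·e^(0.925t) = 528000·e^(0.58t).
e^((0.925 − 0.58)t) = 528000/15800 → e^(0.345·t) = 33.418.
0.345·t = ln(33.418) = 3.5091, so t = 3.5091/0.345 = 10.171.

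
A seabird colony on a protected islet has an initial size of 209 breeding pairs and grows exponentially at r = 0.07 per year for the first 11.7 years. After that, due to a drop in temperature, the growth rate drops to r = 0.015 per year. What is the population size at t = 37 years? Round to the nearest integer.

Phase 1: N(11.7) = 209·e^(0.07×11.7) = 209·e^0.819 = 474.06.
Phase 2 runs for 37 − 11.7 = 25.3 years at r = 0.015.
N(37) = 474.06·e^(0.015×25.3) = 474.06·e^0.3795 = 692.864.

693 breeding pairs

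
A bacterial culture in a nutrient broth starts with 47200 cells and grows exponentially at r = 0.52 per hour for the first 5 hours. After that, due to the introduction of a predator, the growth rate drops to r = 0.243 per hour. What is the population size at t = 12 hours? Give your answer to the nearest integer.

3482111 cells

Phase 1: N(5) = 47200·e^(0.52×5) = 47200·e^2.6 = 635488.
Phase 2 runs for 12 − 5 = 7 hours at r = 0.243.
N(12) = 635488·e^(0.243×7) = 635488·e^1.701 = 3.482111×10^6.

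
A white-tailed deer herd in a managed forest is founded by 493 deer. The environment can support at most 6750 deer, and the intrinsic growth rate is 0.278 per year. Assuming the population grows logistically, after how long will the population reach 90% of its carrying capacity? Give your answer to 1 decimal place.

17.0 years

A = (K − N₀)/N₀ = (6750 − 493)/493 = 12.692.
Solve 6750/(1 + 12.692·e^(−0.278t)) = 6075: 1 + 12.692·e^(−0.278t) = 1.1111, so e^(−0.278t) = 0.00875464.
−0.278·t = ln(0.00875464) = -4.7382, so t = 4.7382/0.278 = 17.044.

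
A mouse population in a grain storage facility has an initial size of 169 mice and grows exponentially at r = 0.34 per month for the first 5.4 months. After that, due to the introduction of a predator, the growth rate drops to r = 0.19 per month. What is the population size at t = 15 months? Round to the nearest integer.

Phase 1: N(5.4) = 169·e^(0.34×5.4) = 169·e^1.836 = 1059.87.
Phase 2 runs for 15 − 5.4 = 9.6 months at r = 0.19.
N(15) = 1059.87·e^(0.19×9.6) = 1059.87·e^1.824 = 6567.57.

6568 mice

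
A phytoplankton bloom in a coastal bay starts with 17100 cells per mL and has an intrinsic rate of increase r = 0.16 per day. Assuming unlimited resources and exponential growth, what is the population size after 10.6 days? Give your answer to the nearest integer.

93231 cells per mL

N(t) = N₀·e^(rt) = 17100 × e^(0.16×10.6) = 17100 × e^1.696.
e^1.696 ≈ 5.4521, so N ≈ 17100 × 5.4521 = 93230.8.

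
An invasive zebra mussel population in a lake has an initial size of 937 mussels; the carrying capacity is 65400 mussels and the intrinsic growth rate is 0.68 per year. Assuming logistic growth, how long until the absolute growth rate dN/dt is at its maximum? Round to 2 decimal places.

Logistic growth is fastest at N = K/2 = 32700.
A = (K − N₀)/N₀ = 68.797. Set K/(1 + A·e^(−rt)) = K/2 → A·e^(−rt) = 1.
e^(−0.68t) = 1/68.797 = 0.0145355, so t = ln(68.797)/0.68 = 4.2312/0.68 = 6.2223.

6.22 years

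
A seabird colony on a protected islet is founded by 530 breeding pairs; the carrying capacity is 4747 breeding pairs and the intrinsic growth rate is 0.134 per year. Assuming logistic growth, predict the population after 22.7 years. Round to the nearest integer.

3440 breeding pairs

A = (K − N₀)/N₀ = (4747 − 530)/530 = 7.9566.
N(t) = K/(1 + A·e^(−rt)) = 4747/(1 + 7.9566×e^(−0.134×22.7)).
e^(−3.042) = 0.047749; denominator = 1 + 7.9566×0.047749 = 1.3799.
N = 4747/1.3799 = 3440.06.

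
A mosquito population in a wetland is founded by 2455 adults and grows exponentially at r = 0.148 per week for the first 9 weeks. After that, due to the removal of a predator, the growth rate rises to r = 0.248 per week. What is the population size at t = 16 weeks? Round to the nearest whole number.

Phase 1: N(9) = 2455·e^(0.148×9) = 2455·e^1.332 = 9301.05.
Phase 2 runs for 16 − 9 = 7 weeks at r = 0.248.
N(16) = 9301.05·e^(0.248×7) = 9301.05·e^1.736 = 52779.7.

52780 adults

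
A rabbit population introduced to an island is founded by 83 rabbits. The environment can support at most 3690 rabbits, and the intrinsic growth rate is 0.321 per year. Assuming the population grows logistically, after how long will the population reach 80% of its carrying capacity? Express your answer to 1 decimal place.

16.1 years

A = (K − N₀)/N₀ = (3690 − 83)/83 = 43.458.
Solve 3690/(1 + 43.458·e^(−0.321t)) = 2952: 1 + 43.458·e^(−0.321t) = 1.25, so e^(−0.321t) = 0.0057527.
−0.321·t = ln(0.0057527) = -5.1581, so t = 5.1581/0.321 = 16.069.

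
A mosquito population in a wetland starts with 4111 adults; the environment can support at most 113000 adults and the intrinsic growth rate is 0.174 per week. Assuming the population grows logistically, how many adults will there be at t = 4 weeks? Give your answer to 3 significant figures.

A = (K − N₀)/N₀ = (113000 − 4111)/4111 = 26.487.
N(t) = K/(1 + A·e^(−rt)) = 113000/(1 + 26.487×e^(−0.174×4)).
e^(−0.696) = 0.49858; denominator = 1 + 26.487×0.49858 = 14.206.
N = 113000/14.206 = 7954.45.

7950 adults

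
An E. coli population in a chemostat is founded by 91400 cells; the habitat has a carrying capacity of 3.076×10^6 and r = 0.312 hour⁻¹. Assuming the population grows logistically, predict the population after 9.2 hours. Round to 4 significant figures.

A = (K − N₀)/N₀ = (3.076×10^6 − 91400)/91400 = 32.654.
N(t) = K/(1 + A·e^(−rt)) = 3.076×10^6/(1 + 32.654×e^(−0.312×9.2)).
e^(−2.87) = 0.056676; denominator = 1 + 32.654×0.056676 = 2.8507.
N = 3.076×10^6/2.8507 = 1.079025×10^6.

1079000 cells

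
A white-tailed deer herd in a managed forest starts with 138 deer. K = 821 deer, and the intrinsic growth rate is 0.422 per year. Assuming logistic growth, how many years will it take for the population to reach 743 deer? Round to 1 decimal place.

9.1 years

A = (K − N₀)/N₀ = (821 − 138)/138 = 4.9493.
Solve 821/(1 + 4.9493·e^(−0.422t)) = 743: 1 + 4.9493·e^(−0.422t) = 1.105, so e^(−0.422t) = 0.0212111.
−0.422·t = ln(0.0212111) = -3.8532, so t = 3.8532/0.422 = 9.1309.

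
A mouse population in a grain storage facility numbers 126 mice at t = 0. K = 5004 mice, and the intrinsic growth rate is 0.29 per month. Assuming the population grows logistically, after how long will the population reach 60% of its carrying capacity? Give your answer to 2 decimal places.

14.01 months

A = (K − N₀)/N₀ = (5004 − 126)/126 = 38.714.
Solve 5004/(1 + 38.714·e^(−0.29t)) = 3002.4: 1 + 38.714·e^(−0.29t) = 1.6667, so e^(−0.29t) = 0.0172202.
−0.29·t = ln(0.0172202) = -4.0617, so t = 4.0617/0.29 = 14.006.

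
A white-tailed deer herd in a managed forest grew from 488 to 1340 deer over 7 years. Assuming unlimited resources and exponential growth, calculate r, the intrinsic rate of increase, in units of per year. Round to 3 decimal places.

0.144 per year

From N(t) = N₀·e^(rt): e^(r·7) = 1340/488 = 2.7459.
r·7 = ln(2.7459) = 1.0101, so r = 1.0101/7 = 0.1443.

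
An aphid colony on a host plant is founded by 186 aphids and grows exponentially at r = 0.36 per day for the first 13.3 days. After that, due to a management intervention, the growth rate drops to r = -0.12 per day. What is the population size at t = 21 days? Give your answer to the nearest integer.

8864 aphids

Phase 1: N(13.3) = 186·e^(0.36×13.3) = 186·e^4.788 = 22331.3.
Phase 2 runs for 21 − 13.3 = 7.7 days at r = -0.12.
N(21) = 22331.3·e^(-0.12×7.7) = 22331.3·e^-0.924 = 8863.94.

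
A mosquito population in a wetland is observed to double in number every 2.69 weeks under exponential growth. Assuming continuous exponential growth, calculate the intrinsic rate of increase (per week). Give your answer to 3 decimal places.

0.258 per week

r = ln(2)/t_d = 0.6931/2.69 = 0.25768.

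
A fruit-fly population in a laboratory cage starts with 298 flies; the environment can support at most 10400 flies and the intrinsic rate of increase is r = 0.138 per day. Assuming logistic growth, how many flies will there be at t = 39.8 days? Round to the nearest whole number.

A = (K − N₀)/N₀ = (10400 − 298)/298 = 33.899.
N(t) = K/(1 + A·e^(−rt)) = 10400/(1 + 33.899×e^(−0.138×39.8)).
e^(−5.492) = 0.0041179; denominator = 1 + 33.899×0.0041179 = 1.1396.
N = 10400/1.1396 = 9126.04.

9126 flies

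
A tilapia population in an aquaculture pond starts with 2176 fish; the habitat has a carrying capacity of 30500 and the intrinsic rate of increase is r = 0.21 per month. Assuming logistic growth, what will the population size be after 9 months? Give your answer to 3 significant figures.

A = (K − N₀)/N₀ = (30500 − 2176)/2176 = 13.017.
N(t) = K/(1 + A·e^(−rt)) = 30500/(1 + 13.017×e^(−0.21×9)).
e^(−1.89) = 0.15107; denominator = 1 + 13.017×0.15107 = 2.9664.
N = 30500/2.9664 = 10281.7.

10300 fish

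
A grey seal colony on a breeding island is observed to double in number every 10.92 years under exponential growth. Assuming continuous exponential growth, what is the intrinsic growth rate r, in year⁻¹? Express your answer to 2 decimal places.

0.06 per year

r = ln(2)/t_d = 0.6931/10.92 = 0.063475.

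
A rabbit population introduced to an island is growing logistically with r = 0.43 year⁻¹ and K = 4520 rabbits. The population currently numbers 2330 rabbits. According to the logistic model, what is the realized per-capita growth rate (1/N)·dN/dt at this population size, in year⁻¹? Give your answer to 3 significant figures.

(1/N)·dN/dt = r(1 − N/K) = 0.43 × (1 − 2330/4520).
= 0.43 × 0.48451 = 0.20834.

0.208 per year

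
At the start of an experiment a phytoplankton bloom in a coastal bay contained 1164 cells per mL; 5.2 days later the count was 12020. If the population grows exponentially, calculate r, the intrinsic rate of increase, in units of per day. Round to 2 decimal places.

From N(t) = N₀·e^(rt): e^(r·5.2) = 12020/1164 = 10.326.
r·5.2 = ln(10.326) = 2.3347, so r = 2.3347/5.2 = 0.44898.

0.45 per day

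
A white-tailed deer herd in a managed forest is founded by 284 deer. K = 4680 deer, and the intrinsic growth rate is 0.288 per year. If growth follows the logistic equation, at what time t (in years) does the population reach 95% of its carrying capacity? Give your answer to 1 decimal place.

A = (K − N₀)/N₀ = (4680 − 284)/284 = 15.479.
Solve 4680/(1 + 15.479·e^(−0.288t)) = 4446: 1 + 15.479·e^(−0.288t) = 1.0526, so e^(−0.288t) = 0.00340022.
−0.288·t = ln(0.00340022) = -5.6839, so t = 5.6839/0.288 = 19.736.

19.7 years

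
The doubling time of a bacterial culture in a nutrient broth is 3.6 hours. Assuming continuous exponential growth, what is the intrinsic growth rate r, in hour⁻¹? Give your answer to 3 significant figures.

r = ln(2)/t_d = 0.6931/3.6 = 0.19254.

0.193 per hour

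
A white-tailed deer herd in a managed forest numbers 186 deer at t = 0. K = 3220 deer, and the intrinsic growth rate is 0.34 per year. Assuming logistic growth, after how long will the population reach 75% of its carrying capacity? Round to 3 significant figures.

11.4 years

A = (K − N₀)/N₀ = (3220 − 186)/186 = 16.312.
Solve 3220/(1 + 16.312·e^(−0.34t)) = 2415: 1 + 16.312·e^(−0.34t) = 1.3333, so e^(−0.34t) = 0.0204351.
−0.34·t = ln(0.0204351) = -3.8905, so t = 3.8905/0.34 = 11.443.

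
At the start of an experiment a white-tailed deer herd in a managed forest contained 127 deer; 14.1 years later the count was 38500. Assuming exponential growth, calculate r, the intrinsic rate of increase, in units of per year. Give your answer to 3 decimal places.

0.405 per year

From N(t) = N₀·e^(rt): e^(r·14.1) = 38500/127 = 303.15.
r·14.1 = ln(303.15) = 5.7142, so r = 5.7142/14.1 = 0.40526.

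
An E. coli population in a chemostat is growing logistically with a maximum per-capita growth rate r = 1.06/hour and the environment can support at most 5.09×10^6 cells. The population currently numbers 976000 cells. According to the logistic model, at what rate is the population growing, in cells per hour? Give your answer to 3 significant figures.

dN/dt = rN(1 − N/K) = 1.06 × 976000 × (1 − 976000/5.09×10^6).
1 − 976000/5.09×10^6 = 0.80825; dN/dt = 1.06 × 976000 × 0.80825 = 8.36185×10^5.

836000 cells per hour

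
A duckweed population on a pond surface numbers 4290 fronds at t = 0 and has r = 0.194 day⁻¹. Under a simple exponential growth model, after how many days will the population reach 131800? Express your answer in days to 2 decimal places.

17.65 days

Set N₀·e^(rt) = 131800: e^(0.194·t) = 131800/4290 = 30.723.
0.194·t = ln(30.723) = 3.425, so t = 3.425/0.194 = 17.655.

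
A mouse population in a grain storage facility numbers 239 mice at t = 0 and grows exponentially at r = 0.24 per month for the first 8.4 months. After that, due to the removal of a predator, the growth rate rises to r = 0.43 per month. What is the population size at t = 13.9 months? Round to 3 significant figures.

Phase 1: N(8.4) = 239·e^(0.24×8.4) = 239·e^2.016 = 1794.47.
Phase 2 runs for 13.9 − 8.4 = 5.5 months at r = 0.43.
N(13.9) = 1794.47·e^(0.43×5.5) = 1794.47·e^2.365 = 19100.4.

19100 mice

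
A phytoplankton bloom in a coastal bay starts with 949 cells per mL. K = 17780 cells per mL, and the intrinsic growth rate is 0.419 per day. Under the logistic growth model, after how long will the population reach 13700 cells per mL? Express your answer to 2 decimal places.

9.75 days

A = (K − N₀)/N₀ = (17780 − 949)/949 = 17.736.
Solve 17780/(1 + 17.736·e^(−0.419t)) = 13700: 1 + 17.736·e^(−0.419t) = 1.2978, so e^(−0.419t) = 0.0167917.
−0.419·t = ln(0.0167917) = -4.0869, so t = 4.0869/0.419 = 9.7539.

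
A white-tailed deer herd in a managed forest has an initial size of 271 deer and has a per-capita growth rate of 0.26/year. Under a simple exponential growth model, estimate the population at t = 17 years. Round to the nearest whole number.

N(t) = N₀·e^(rt) = 271 × e^(0.26×17) = 271 × e^4.42.
e^4.42 ≈ 83.096, so N ≈ 271 × 83.096 = 22519.1.

22519 deer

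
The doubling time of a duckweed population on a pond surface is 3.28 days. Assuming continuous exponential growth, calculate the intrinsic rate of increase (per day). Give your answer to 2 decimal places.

0.21 per day

r = ln(2)/t_d = 0.6931/3.28 = 0.21133.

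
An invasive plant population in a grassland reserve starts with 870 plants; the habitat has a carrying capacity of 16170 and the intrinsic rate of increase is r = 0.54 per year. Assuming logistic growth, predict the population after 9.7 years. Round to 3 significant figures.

14800 plants

A = (K − N₀)/N₀ = (16170 − 870)/870 = 17.586.
N(t) = K/(1 + A·e^(−rt)) = 16170/(1 + 17.586×e^(−0.54×9.7)).
e^(−5.238) = 0.0053109; denominator = 1 + 17.586×0.0053109 = 1.0934.
N = 16170/1.0934 = 14788.8.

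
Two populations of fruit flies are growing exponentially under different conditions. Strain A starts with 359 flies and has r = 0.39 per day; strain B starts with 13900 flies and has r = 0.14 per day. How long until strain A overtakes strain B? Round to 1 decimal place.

Set 359·e^(0.39t) = 13900·e^(0.14t).
e^((0.39 − 0.14)t) = 13900/359 → e^(0.25·t) = 38.719.
0.25·t = ln(38.719) = 3.6563, so t = 3.6563/0.25 = 14.625.

14.6 days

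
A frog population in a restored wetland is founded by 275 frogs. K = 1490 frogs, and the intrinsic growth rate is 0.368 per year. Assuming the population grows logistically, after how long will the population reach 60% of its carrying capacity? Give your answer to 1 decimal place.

5.1 years

A = (K − N₀)/N₀ = (1490 − 275)/275 = 4.4182.
Solve 1490/(1 + 4.4182·e^(−0.368t)) = 894: 1 + 4.4182·e^(−0.368t) = 1.6667, so e^(−0.368t) = 0.150892.
−0.368·t = ln(0.150892) = -1.8912, so t = 1.8912/0.368 = 5.1391.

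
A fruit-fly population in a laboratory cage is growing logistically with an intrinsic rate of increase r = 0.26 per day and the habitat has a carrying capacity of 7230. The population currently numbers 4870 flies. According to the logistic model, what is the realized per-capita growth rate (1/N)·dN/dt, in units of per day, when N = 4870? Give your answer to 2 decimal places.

(1/N)·dN/dt = r(1 − N/K) = 0.26 × (1 − 4870/7230).
= 0.26 × 0.32642 = 0.084869.

0.08 per day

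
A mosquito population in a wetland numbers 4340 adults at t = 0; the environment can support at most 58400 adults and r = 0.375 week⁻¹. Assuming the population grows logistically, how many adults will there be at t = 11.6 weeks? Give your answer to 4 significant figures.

50310 adults

A = (K − N₀)/N₀ = (58400 − 4340)/4340 = 12.456.
N(t) = K/(1 + A·e^(−rt)) = 58400/(1 + 12.456×e^(−0.375×11.6)).
e^(−4.35) = 0.012907; denominator = 1 + 12.456×0.012907 = 1.1608.
N = 58400/1.1608 = 50311.4.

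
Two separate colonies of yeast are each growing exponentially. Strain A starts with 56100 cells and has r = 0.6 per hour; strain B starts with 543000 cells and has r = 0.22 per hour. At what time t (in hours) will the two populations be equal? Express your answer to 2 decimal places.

Set 56100·e^(0.6t) = 543000·e^(0.22t).
e^((0.6 − 0.22)t) = 543000/56100 → e^(0.38·t) = 9.6791.
0.38·t = ln(9.6791) = 2.27, so t = 2.27/0.38 = 5.9736.

5.97 hours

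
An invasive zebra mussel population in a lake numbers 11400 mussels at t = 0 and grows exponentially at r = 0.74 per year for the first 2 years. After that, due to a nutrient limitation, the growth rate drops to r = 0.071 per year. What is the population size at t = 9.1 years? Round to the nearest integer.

Phase 1: N(2) = 11400·e^(0.74×2) = 11400·e^1.48 = 50079.6.
Phase 2 runs for 9.1 − 2 = 7.1 years at r = 0.071.
N(9.1) = 50079.6·e^(0.071×7.1) = 50079.6·e^0.5041 = 82906.5.

82906 mussels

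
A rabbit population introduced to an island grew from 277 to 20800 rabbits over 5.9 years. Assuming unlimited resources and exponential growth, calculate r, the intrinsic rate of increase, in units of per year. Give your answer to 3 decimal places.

From N(t) = N₀·e^(rt): e^(r·5.9) = 20800/277 = 75.09.
r·5.9 = ln(75.09) = 4.3187, so r = 4.3187/5.9 = 0.73198.

0.732 per year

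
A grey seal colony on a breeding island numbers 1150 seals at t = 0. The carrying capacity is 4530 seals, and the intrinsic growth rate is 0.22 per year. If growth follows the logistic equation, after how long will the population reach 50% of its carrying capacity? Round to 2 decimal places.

A = (K − N₀)/N₀ = (4530 − 1150)/1150 = 2.9391.
Solve 4530/(1 + 2.9391·e^(−0.22t)) = 2265: 1 + 2.9391·e^(−0.22t) = 2, so e^(−0.22t) = 0.340237.
−0.22·t = ln(0.340237) = -1.0781, so t = 1.0781/0.22 = 4.9005.

4.90 years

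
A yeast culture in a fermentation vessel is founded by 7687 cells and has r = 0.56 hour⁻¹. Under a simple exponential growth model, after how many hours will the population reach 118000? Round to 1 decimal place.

Set N₀·e^(rt) = 118000: e^(0.56·t) = 118000/7687 = 15.351.
0.56·t = ln(15.351) = 2.7312, so t = 2.7312/0.56 = 4.8771.

4.9 hours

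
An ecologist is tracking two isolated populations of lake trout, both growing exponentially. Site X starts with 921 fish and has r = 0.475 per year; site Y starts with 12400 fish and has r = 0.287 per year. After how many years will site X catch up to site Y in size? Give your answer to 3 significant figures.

Set 921·e^(0.475t) = 12400·e^(0.287t).
e^((0.475 − 0.287)t) = 12400/921 → e^(0.188·t) = 13.464.
0.188·t = ln(13.464) = 2.6, so t = 2.6/0.188 = 13.83.

13.8 years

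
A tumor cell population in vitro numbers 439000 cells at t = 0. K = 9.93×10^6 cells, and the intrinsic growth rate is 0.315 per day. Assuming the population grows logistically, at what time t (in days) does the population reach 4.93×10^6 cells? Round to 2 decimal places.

A = (K − N₀)/N₀ = (9.93×10^6 − 439000)/439000 = 21.62.
Solve 9.93×10^6/(1 + 21.62·e^(−0.315t)) = 4.93×10^6: 1 + 21.62·e^(−0.315t) = 2.0142, so e^(−0.315t) = 0.0469111.
−0.315·t = ln(0.0469111) = -3.0595, so t = 3.0595/0.315 = 9.7127.

9.71 days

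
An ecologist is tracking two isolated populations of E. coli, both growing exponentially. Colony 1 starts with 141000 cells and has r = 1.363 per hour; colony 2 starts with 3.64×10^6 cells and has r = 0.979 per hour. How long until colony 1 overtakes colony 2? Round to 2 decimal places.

Set 141000·e^(1.363t) = 3.64×10^6·e^(0.979t).
e^((1.363 − 0.979)t) = 3.64×10^6/141000 → e^(0.384·t) = 25.816.
0.384·t = ln(25.816) = 3.251, so t = 3.251/0.384 = 8.4661.

8.47 hours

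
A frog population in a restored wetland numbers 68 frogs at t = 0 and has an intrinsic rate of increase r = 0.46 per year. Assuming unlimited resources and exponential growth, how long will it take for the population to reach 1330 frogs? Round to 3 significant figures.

Set N₀·e^(rt) = 1330: e^(0.46·t) = 1330/68 = 19.559.
0.46·t = ln(19.559) = 2.9734, so t = 2.9734/0.46 = 6.464.

6.46 years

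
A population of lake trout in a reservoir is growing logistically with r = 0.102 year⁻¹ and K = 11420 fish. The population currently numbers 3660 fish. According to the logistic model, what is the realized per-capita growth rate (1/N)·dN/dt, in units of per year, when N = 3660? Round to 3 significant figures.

(1/N)·dN/dt = r(1 − N/K) = 0.102 × (1 − 3660/11420).
= 0.102 × 0.67951 = 0.06931.

0.0693 per year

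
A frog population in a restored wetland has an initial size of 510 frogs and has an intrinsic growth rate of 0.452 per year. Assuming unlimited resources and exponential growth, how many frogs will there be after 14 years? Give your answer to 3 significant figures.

N(t) = N₀·e^(rt) = 510 × e^(0.452×14) = 510 × e^6.328.
e^6.328 ≈ 560.04, so N ≈ 510 × 560.04 = 285618.

286000 frogs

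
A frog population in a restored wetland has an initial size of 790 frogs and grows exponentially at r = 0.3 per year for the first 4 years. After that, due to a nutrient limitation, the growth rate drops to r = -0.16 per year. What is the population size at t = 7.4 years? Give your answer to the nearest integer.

1522 frogs

Phase 1: N(4) = 790·e^(0.3×4) = 790·e^1.2 = 2622.89.
Phase 2 runs for 7.4 − 4 = 3.4 years at r = -0.16.
N(7.4) = 2622.89·e^(-0.16×3.4) = 2622.89·e^-0.544 = 1522.38.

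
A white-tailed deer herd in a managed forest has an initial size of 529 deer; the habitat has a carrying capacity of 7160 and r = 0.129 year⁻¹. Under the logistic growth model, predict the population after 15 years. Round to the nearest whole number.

A = (K − N₀)/N₀ = (7160 − 529)/529 = 12.535.
N(t) = K/(1 + A·e^(−rt)) = 7160/(1 + 12.535×e^(−0.129×15)).
e^(−1.935) = 0.14442; denominator = 1 + 12.535×0.14442 = 2.8104.
N = 7160/2.8104 = 2547.72.

2548 deer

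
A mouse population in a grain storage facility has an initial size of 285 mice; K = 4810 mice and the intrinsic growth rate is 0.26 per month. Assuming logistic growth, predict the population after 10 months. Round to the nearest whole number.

2207 mice

A = (K − N₀)/N₀ = (4810 − 285)/285 = 15.877.
N(t) = K/(1 + A·e^(−rt)) = 4810/(1 + 15.877×e^(−0.26×10)).
e^(−2.6) = 0.074274; denominator = 1 + 15.877×0.074274 = 2.1793.
N = 4810/2.1793 = 2207.18.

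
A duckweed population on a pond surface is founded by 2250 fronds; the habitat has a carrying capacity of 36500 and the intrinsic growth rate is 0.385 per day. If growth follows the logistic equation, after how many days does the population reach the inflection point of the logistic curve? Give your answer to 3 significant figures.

Logistic growth is fastest at N = K/2 = 18250.
A = (K − N₀)/N₀ = 15.222. Set K/(1 + A·e^(−rt)) = K/2 → A·e^(−rt) = 1.
e^(−0.385t) = 1/15.222 = 0.0656934, so t = ln(15.222)/0.385 = 2.7228/0.385 = 7.0721.

7.07 days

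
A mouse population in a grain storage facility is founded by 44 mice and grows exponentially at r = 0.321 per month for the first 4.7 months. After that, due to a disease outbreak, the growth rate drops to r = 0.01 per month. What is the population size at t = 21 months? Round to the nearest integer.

234 mice

Phase 1: N(4.7) = 44·e^(0.321×4.7) = 44·e^1.509 = 198.917.
Phase 2 runs for 21 − 4.7 = 16.3 months at r = 0.01.
N(21) = 198.917·e^(0.01×16.3) = 198.917·e^0.163 = 234.133.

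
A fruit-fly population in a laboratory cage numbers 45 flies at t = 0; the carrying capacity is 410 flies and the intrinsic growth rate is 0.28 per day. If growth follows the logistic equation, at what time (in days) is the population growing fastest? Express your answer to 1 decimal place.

Logistic growth is fastest at N = K/2 = 205.
A = (K − N₀)/N₀ = 8.1111. Set K/(1 + A·e^(−rt)) = K/2 → A·e^(−rt) = 1.
e^(−0.28t) = 1/8.1111 = 0.123288, so t = ln(8.1111)/0.28 = 2.0932/0.28 = 7.4758.

7.5 days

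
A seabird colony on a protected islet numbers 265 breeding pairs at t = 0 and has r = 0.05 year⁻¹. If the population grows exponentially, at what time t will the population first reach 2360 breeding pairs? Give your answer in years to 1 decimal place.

Set N₀·e^(rt) = 2360: e^(0.05·t) = 2360/265 = 8.9057.
0.05·t = ln(8.9057) = 2.1867, so t = 2.1867/0.05 = 43.734.

43.7 years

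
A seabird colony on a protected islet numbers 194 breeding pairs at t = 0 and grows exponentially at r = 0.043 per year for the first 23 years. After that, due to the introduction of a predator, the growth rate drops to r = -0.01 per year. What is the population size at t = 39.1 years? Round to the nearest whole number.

Phase 1: N(23) = 194·e^(0.043×23) = 194·e^0.989 = 521.578.
Phase 2 runs for 39.1 − 23 = 16.1 years at r = -0.01.
N(39.1) = 521.578·e^(-0.01×16.1) = 521.578·e^-0.161 = 444.015.

444 breeding pairs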